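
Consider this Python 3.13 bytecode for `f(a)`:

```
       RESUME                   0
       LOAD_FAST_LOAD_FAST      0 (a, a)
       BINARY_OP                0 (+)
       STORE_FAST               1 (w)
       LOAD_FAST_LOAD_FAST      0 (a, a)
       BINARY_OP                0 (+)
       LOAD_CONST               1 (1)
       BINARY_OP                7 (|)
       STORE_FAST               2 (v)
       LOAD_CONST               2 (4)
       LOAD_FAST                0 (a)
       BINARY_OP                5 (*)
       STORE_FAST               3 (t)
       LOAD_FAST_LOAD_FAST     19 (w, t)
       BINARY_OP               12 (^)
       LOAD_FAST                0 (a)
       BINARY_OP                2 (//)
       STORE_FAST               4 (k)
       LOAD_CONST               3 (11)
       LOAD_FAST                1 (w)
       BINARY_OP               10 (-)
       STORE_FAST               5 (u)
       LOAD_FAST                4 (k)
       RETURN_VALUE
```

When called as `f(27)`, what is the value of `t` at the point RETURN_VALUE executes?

LOAD_FAST_LOAD_FAST a,a → push 27,27. Stack: [27, 27]
BINARY_OP + → 27 + 27 = 54. Stack: [54]
STORE_FAST w → w=54. Stack: []
LOAD_FAST_LOAD_FAST a,a → push 27,27. Stack: [27, 27]
BINARY_OP + → 27 + 27 = 54. Stack: [54]
LOAD_CONST → push 1. Stack: [54, 1]
BINARY_OP | → 54 | 1 = 55. Stack: [55]
STORE_FAST v → v=55. Stack: []
LOAD_CONST → push 4. Stack: [4]
LOAD_FAST a → push 27. Stack: [4, 27]
BINARY_OP * → 4 * 27 = 108. Stack: [108]
STORE_FAST t → t=108. Stack: []
LOAD_FAST_LOAD_FAST w,t → push 54,108. Stack: [54, 108]
BINARY_OP ^ → 54 ^ 108 = 90. Stack: [90]
LOAD_FAST a → push 27. Stack: [90, 27]
BINARY_OP // → 90 // 27 = 3. Stack: [3]
STORE_FAST k → k=3. Stack: []
LOAD_CONST → push 11. Stack: [11]
LOAD_FAST w → push 54. Stack: [11, 54]
BINARY_OP - → 11 - 54 = -43. Stack: [-43]
STORE_FAST u → u=-43. Stack: []
LOAD_FAST k → push 3. Stack: [3]
RETURN_VALUE → return 3.

108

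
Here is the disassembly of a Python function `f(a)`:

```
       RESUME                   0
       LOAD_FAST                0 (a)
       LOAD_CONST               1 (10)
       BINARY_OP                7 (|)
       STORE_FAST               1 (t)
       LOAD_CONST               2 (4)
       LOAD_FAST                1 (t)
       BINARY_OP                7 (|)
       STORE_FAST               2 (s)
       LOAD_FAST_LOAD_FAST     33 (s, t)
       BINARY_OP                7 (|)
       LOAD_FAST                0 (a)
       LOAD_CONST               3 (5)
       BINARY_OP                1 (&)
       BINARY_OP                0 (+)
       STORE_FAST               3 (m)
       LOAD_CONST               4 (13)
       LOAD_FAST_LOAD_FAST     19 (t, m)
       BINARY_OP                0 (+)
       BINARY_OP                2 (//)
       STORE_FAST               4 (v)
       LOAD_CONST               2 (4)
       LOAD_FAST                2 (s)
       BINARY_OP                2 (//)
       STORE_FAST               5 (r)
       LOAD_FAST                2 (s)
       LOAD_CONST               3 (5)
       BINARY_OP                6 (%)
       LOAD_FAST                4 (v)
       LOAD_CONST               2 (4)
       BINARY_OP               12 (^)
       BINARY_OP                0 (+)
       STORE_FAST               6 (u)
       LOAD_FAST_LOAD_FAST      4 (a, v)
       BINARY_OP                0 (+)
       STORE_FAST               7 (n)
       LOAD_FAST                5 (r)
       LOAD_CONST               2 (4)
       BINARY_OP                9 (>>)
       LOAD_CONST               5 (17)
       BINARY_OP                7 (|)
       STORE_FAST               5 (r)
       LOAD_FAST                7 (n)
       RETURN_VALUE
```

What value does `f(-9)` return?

-5

LOAD_FAST a → push -9. Stack: [-9]
LOAD_CONST → push 10. Stack: [-9, 10]
BINARY_OP | → -9 | 10 = -1. Stack: [-1]
STORE_FAST t → t=-1. Stack: []
LOAD_CONST → push 4. Stack: [4]
LOAD_FAST t → push -1. Stack: [4, -1]
BINARY_OP | → 4 | -1 = -1. Stack: [-1]
STORE_FAST s → s=-1. Stack: []
LOAD_FAST_LOAD_FAST s,t → push -1,-1. Stack: [-1, -1]
BINARY_OP | → -1 | -1 = -1. Stack: [-1]
LOAD_FAST a → push -9. Stack: [-1, -9]
LOAD_CONST → push 5. Stack: [-1, -9, 5]
BINARY_OP & → -9 & 5 = 5. Stack: [-1, 5]
BINARY_OP + → -1 + 5 = 4. Stack: [4]
STORE_FAST m → m=4. Stack: []
LOAD_CONST → push 13. Stack: [13]
LOAD_FAST_LOAD_FAST t,m → push -1,4. Stack: [13, -1, 4]
BINARY_OP + → -1 + 4 = 3. Stack: [13, 3]
BINARY_OP // → 13 // 3 = 4. Stack: [4]
STORE_FAST v → v=4. Stack: []
LOAD_CONST → push 4. Stack: [4]
LOAD_FAST s → push -1. Stack: [4, -1]
BINARY_OP // → 4 // -1 = -4. Stack: [-4]
STORE_FAST r → r=-4. Stack: []
LOAD_FAST s → push -1. Stack: [-1]
LOAD_CONST → push 5. Stack: [-1, 5]
BINARY_OP % → -1 % 5 = 4. Stack: [4]
LOAD_FAST v → push 4. Stack: [4, 4]
LOAD_CONST → push 4. Stack: [4, 4, 4]
BINARY_OP ^ → 4 ^ 4 = 0. Stack: [4, 0]
BINARY_OP + → 4 + 0 = 4. Stack: [4]
STORE_FAST u → u=4. Stack: []
LOAD_FAST_LOAD_FAST a,v → push -9,4. Stack: [-9, 4]
BINARY_OP + → -9 + 4 = -5. Stack: [-5]
STORE_FAST n → n=-5. Stack: []
LOAD_FAST r → push -4. Stack: [-4]
LOAD_CONST → push 4. Stack: [-4, 4]
BINARY_OP >> → -4 >> 4 = -1. Stack: [-1]
LOAD_CONST → push 17. Stack: [-1, 17]
BINARY_OP | → -1 | 17 = -1. Stack: [-1]
STORE_FAST r → r=-1. Stack: []
LOAD_FAST n → push -5. Stack: [-5]
RETURN_VALUE → return -5.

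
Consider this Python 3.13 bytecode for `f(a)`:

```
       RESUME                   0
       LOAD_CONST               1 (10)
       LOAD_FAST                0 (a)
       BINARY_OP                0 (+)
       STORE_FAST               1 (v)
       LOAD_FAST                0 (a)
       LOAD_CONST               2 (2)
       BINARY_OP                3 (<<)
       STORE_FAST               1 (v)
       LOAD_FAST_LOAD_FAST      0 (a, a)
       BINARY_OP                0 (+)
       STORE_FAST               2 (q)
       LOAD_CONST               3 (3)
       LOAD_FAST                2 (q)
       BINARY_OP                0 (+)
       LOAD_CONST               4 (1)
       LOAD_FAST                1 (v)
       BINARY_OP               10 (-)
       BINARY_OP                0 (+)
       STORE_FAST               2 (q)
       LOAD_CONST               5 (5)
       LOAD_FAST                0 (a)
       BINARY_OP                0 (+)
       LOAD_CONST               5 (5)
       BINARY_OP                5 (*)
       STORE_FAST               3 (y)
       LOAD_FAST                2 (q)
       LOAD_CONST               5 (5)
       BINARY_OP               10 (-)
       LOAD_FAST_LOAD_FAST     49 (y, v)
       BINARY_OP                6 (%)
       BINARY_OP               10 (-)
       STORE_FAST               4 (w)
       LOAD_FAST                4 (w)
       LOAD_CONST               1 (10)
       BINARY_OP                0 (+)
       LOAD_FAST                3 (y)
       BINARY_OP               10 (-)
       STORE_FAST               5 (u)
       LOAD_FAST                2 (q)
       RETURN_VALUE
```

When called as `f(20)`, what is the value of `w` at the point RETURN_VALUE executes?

LOAD_CONST → push 10. Stack: [10]
LOAD_FAST a → push 20. Stack: [10, 20]
BINARY_OP + → 10 + 20 = 30. Stack: [30]
STORE_FAST v → v=30. Stack: []
LOAD_FAST a → push 20. Stack: [20]
LOAD_CONST → push 2. Stack: [20, 2]
BINARY_OP << → 20 << 2 = 80. Stack: [80]
STORE_FAST v → v=80. Stack: []
LOAD_FAST_LOAD_FAST a,a → push 20,20. Stack: [20, 20]
BINARY_OP + → 20 + 20 = 40. Stack: [40]
STORE_FAST q → q=40. Stack: []
LOAD_CONST → push 3. Stack: [3]
LOAD_FAST q → push 40. Stack: [3, 40]
BINARY_OP + → 3 + 40 = 43. Stack: [43]
LOAD_CONST → push 1. Stack: [43, 1]
LOAD_FAST v → push 80. Stack: [43, 1, 80]
BINARY_OP - → 1 - 80 = -79. Stack: [43, -79]
BINARY_OP + → 43 + -79 = -36. Stack: [-36]
STORE_FAST q → q=-36. Stack: []
LOAD_CONST → push 5. Stack: [5]
LOAD_FAST a → push 20. Stack: [5, 20]
BINARY_OP + → 5 + 20 = 25. Stack: [25]
LOAD_CONST → push 5. Stack: [25, 5]
BINARY_OP * → 25 * 5 = 125. Stack: [125]
STORE_FAST y → y=125. Stack: []
LOAD_FAST q → push -36. Stack: [-36]
LOAD_CONST → push 5. Stack: [-36, 5]
BINARY_OP - → -36 - 5 = -41. Stack: [-41]
LOAD_FAST_LOAD_FAST y,v → push 125,80. Stack: [-41, 125, 80]
BINARY_OP % → 125 % 80 = 45. Stack: [-41, 45]
BINARY_OP - → -41 - 45 = -86. Stack: [-86]
STORE_FAST w → w=-86. Stack: []
LOAD_FAST w → push -86. Stack: [-86]
LOAD_CONST → push 10. Stack: [-86, 10]
BINARY_OP + → -86 + 10 = -76. Stack: [-76]
LOAD_FAST y → push 125. Stack: [-76, 125]
BINARY_OP - → -76 - 125 = -201. Stack: [-201]
STORE_FAST u → u=-201. Stack: []
LOAD_FAST q → push -36. Stack: [-36]
RETURN_VALUE → return -36.

-86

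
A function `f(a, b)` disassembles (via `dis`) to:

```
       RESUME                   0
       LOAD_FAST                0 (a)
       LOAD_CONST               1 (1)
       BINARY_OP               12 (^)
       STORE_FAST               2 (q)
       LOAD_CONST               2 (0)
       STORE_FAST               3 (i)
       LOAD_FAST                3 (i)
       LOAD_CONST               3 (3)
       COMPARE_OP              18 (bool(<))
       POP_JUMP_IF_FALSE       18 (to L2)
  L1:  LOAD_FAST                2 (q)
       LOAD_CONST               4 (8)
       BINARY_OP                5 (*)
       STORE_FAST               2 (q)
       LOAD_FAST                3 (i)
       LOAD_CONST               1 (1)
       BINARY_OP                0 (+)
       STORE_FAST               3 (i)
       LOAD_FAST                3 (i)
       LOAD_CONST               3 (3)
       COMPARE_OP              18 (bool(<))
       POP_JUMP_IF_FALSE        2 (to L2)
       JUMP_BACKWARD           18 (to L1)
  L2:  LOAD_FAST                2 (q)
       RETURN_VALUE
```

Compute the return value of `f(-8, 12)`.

-3584

LOAD_FAST a → push -8. Stack: [-8]
LOAD_CONST → push 1. Stack: [-8, 1]
BINARY_OP ^ → -8 ^ 1 = -7. Stack: [-7]
STORE_FAST q → q=-7. Stack: []
LOAD_CONST → push 0. Stack: [0]
STORE_FAST i → i=0. Stack: []
LOAD_FAST i → push 0. Stack: [0]
LOAD_CONST → push 3. Stack: [0, 3]
COMPARE_OP bool(<) → 0 vs 3 = True. Stack: [True]
POP_JUMP_IF_FALSE → pop True; no jump. Stack: []
LOAD_FAST q → push -7. Stack: [-7]
LOAD_CONST → push 8. Stack: [-7, 8]
BINARY_OP * → -7 * 8 = -56. Stack: [-56]
STORE_FAST q → q=-56. Stack: []
LOAD_FAST i → push 0. Stack: [0]
LOAD_CONST → push 1. Stack: [0, 1]
BINARY_OP + → 0 + 1 = 1. Stack: [1]
STORE_FAST i → i=1. Stack: []
LOAD_FAST i → push 1. Stack: [1]
LOAD_CONST → push 3. Stack: [1, 3]
COMPARE_OP bool(<) → 1 vs 3 = True. Stack: [True]
POP_JUMP_IF_FALSE → pop True; no jump. Stack: []
LOAD_FAST q → push -56. Stack: [-56]
LOAD_CONST → push 8. Stack: [-56, 8]
BINARY_OP * → -56 * 8 = -448. Stack: [-448]
STORE_FAST q → q=-448. Stack: []
LOAD_FAST i → push 1. Stack: [1]
LOAD_CONST → push 1. Stack: [1, 1]
BINARY_OP + → 1 + 1 = 2. Stack: [2]
STORE_FAST i → i=2. Stack: []
LOAD_FAST i → push 2. Stack: [2]
LOAD_CONST → push 3. Stack: [2, 3]
COMPARE_OP bool(<) → 2 vs 3 = True. Stack: [True]
POP_JUMP_IF_FALSE → pop True; no jump. Stack: []
LOAD_FAST q → push -448. Stack: [-448]
LOAD_CONST → push 8. Stack: [-448, 8]
BINARY_OP * → -448 * 8 = -3584. Stack: [-3584]
STORE_FAST q → q=-3584. Stack: []
LOAD_FAST i → push 2. Stack: [2]
LOAD_CONST → push 1. Stack: [2, 1]
BINARY_OP + → 2 + 1 = 3. Stack: [3]
STORE_FAST i → i=3. Stack: []
LOAD_FAST i → push 3. Stack: [3]
LOAD_CONST → push 3. Stack: [3, 3]
COMPARE_OP bool(<) → 3 vs 3 = False. Stack: [False]
POP_JUMP_IF_FALSE → pop False; jump. Stack: []
LOAD_FAST q → push -3584. Stack: [-3584]
RETURN_VALUE → return -3584.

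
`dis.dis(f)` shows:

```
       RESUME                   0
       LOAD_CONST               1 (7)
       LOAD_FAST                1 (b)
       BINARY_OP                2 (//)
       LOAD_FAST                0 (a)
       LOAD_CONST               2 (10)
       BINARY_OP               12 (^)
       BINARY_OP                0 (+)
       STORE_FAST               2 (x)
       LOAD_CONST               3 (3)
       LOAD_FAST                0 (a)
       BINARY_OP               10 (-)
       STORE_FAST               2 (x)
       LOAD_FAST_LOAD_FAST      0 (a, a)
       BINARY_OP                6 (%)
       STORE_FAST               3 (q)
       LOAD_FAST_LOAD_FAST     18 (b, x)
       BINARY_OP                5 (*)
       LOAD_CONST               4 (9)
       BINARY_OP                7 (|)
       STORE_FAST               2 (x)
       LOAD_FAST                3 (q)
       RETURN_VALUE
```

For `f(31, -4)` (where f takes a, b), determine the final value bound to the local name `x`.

LOAD_CONST → push 7. Stack: [7]
LOAD_FAST b → push -4. Stack: [7, -4]
BINARY_OP // → 7 // -4 = -2. Stack: [-2]
LOAD_FAST a → push 31. Stack: [-2, 31]
LOAD_CONST → push 10. Stack: [-2, 31, 10]
BINARY_OP ^ → 31 ^ 10 = 21. Stack: [-2, 21]
BINARY_OP + → -2 + 21 = 19. Stack: [19]
STORE_FAST x → x=19. Stack: []
LOAD_CONST → push 3. Stack: [3]
LOAD_FAST a → push 31. Stack: [3, 31]
BINARY_OP - → 3 - 31 = -28. Stack: [-28]
STORE_FAST x → x=-28. Stack: []
LOAD_FAST_LOAD_FAST a,a → push 31,31. Stack: [31, 31]
BINARY_OP % → 31 % 31 = 0. Stack: [0]
STORE_FAST q → q=0. Stack: []
LOAD_FAST_LOAD_FAST b,x → push -4,-28. Stack: [-4, -28]
BINARY_OP * → -4 * -28 = 112. Stack: [112]
LOAD_CONST → push 9. Stack: [112, 9]
BINARY_OP | → 112 | 9 = 121. Stack: [121]
STORE_FAST x → x=121. Stack: []
LOAD_FAST q → push 0. Stack: [0]
RETURN_VALUE → return 0.

121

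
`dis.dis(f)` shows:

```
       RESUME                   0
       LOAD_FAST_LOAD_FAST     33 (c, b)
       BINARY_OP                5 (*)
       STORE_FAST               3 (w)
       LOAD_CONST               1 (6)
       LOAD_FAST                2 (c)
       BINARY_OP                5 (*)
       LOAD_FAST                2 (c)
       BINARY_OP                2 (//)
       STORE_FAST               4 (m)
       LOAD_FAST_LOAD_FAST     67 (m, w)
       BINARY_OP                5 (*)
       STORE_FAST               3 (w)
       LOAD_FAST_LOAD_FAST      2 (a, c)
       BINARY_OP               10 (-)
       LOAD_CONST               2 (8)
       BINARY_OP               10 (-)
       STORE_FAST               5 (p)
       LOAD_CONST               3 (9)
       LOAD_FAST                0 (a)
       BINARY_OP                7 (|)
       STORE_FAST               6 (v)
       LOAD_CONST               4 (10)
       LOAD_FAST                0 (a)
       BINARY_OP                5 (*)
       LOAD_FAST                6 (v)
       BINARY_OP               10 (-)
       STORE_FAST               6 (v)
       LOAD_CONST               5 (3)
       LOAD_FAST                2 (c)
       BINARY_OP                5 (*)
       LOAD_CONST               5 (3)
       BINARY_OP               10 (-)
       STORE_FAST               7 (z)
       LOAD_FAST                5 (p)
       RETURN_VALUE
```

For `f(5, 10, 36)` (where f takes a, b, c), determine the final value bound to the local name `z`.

LOAD_FAST_LOAD_FAST c,b → push 36,10. Stack: [36, 10]
BINARY_OP * → 36 * 10 = 360. Stack: [360]
STORE_FAST w → w=360. Stack: []
LOAD_CONST → push 6. Stack: [6]
LOAD_FAST c → push 36. Stack: [6, 36]
BINARY_OP * → 6 * 36 = 216. Stack: [216]
LOAD_FAST c → push 36. Stack: [216, 36]
BINARY_OP // → 216 // 36 = 6. Stack: [6]
STORE_FAST m → m=6. Stack: []
LOAD_FAST_LOAD_FAST m,w → push 6,360. Stack: [6, 360]
BINARY_OP * → 6 * 360 = 2160. Stack: [2160]
STORE_FAST w → w=2160. Stack: []
LOAD_FAST_LOAD_FAST a,c → push 5,36. Stack: [5, 36]
BINARY_OP - → 5 - 36 = -31. Stack: [-31]
LOAD_CONST → push 8. Stack: [-31, 8]
BINARY_OP - → -31 - 8 = -39. Stack: [-39]
STORE_FAST p → p=-39. Stack: []
LOAD_CONST → push 9. Stack: [9]
LOAD_FAST a → push 5. Stack: [9, 5]
BINARY_OP | → 9 | 5 = 13. Stack: [13]
STORE_FAST v → v=13. Stack: []
LOAD_CONST → push 10. Stack: [10]
LOAD_FAST a → push 5. Stack: [10, 5]
BINARY_OP * → 10 * 5 = 50. Stack: [50]
LOAD_FAST v → push 13. Stack: [50, 13]
BINARY_OP - → 50 - 13 = 37. Stack: [37]
STORE_FAST v → v=37. Stack: []
LOAD_CONST → push 3. Stack: [3]
LOAD_FAST c → push 36. Stack: [3, 36]
BINARY_OP * → 3 * 36 = 108. Stack: [108]
LOAD_CONST → push 3. Stack: [108, 3]
BINARY_OP - → 108 - 3 = 105. Stack: [105]
STORE_FAST z → z=105. Stack: []
LOAD_FAST p → push -39. Stack: [-39]
RETURN_VALUE → return -39.

105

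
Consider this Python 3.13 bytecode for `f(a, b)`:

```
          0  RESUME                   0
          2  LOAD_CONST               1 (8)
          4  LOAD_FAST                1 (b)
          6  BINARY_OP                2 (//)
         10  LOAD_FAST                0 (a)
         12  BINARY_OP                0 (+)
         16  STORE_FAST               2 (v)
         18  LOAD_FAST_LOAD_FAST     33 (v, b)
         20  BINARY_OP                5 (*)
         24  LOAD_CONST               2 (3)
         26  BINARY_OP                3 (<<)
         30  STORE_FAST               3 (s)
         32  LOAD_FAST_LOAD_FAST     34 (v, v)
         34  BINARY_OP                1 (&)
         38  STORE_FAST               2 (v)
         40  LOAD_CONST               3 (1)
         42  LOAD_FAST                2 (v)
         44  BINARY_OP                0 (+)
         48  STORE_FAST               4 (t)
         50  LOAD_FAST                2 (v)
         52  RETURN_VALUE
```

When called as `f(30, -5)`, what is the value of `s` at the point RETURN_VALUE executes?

LOAD_CONST → push 8. Stack: [8]
LOAD_FAST b → push -5. Stack: [8, -5]
BINARY_OP // → 8 // -5 = -2. Stack: [-2]
LOAD_FAST a → push 30. Stack: [-2, 30]
BINARY_OP + → -2 + 30 = 28. Stack: [28]
STORE_FAST v → v=28. Stack: []
LOAD_FAST_LOAD_FAST v,b → push 28,-5. Stack: [28, -5]
BINARY_OP * → 28 * -5 = -140. Stack: [-140]
LOAD_CONST → push 3. Stack: [-140, 3]
BINARY_OP << → -140 << 3 = -1120. Stack: [-1120]
STORE_FAST s → s=-1120. Stack: []
LOAD_FAST_LOAD_FAST v,v → push 28,28. Stack: [28, 28]
BINARY_OP & → 28 & 28 = 28. Stack: [28]
STORE_FAST v → v=28. Stack: []
LOAD_CONST → push 1. Stack: [1]
LOAD_FAST v → push 28. Stack: [1, 28]
BINARY_OP + → 1 + 28 = 29. Stack: [29]
STORE_FAST t → t=29. Stack: []
LOAD_FAST v → push 28. Stack: [28]
RETURN_VALUE → return 28.

-1120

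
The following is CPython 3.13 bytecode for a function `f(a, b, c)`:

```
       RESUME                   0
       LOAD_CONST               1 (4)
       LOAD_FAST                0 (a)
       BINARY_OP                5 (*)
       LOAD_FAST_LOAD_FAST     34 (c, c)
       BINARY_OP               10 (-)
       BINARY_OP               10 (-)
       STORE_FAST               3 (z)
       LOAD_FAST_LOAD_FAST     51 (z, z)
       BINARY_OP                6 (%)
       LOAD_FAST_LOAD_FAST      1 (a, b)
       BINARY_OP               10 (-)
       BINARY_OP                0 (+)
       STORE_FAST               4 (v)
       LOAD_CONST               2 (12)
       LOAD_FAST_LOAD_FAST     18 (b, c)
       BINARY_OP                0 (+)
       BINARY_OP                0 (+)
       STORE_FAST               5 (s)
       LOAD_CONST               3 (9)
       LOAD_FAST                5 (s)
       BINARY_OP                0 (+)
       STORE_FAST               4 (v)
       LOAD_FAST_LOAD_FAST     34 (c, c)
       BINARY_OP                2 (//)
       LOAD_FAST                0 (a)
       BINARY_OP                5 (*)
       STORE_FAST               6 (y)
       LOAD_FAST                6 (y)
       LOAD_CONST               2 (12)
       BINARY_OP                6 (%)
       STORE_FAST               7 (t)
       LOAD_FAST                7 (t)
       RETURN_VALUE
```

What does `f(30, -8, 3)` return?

6

LOAD_CONST → push 4. Stack: [4]
LOAD_FAST a → push 30. Stack: [4, 30]
BINARY_OP * → 4 * 30 = 120. Stack: [120]
LOAD_FAST_LOAD_FAST c,c → push 3,3. Stack: [120, 3, 3]
BINARY_OP - → 3 - 3 = 0. Stack: [120, 0]
BINARY_OP - → 120 - 0 = 120. Stack: [120]
STORE_FAST z → z=120. Stack: []
LOAD_FAST_LOAD_FAST z,z → push 120,120. Stack: [120, 120]
BINARY_OP % → 120 % 120 = 0. Stack: [0]
LOAD_FAST_LOAD_FAST a,b → push 30,-8. Stack: [0, 30, -8]
BINARY_OP - → 30 - -8 = 38. Stack: [0, 38]
BINARY_OP + → 0 + 38 = 38. Stack: [38]
STORE_FAST v → v=38. Stack: []
LOAD_CONST → push 12. Stack: [12]
LOAD_FAST_LOAD_FAST b,c → push -8,3. Stack: [12, -8, 3]
BINARY_OP + → -8 + 3 = -5. Stack: [12, -5]
BINARY_OP + → 12 + -5 = 7. Stack: [7]
STORE_FAST s → s=7. Stack: []
LOAD_CONST → push 9. Stack: [9]
LOAD_FAST s → push 7. Stack: [9, 7]
BINARY_OP + → 9 + 7 = 16. Stack: [16]
STORE_FAST v → v=16. Stack: []
LOAD_FAST_LOAD_FAST c,c → push 3,3. Stack: [3, 3]
BINARY_OP // → 3 // 3 = 1. Stack: [1]
LOAD_FAST a → push 30. Stack: [1, 30]
BINARY_OP * → 1 * 30 = 30. Stack: [30]
STORE_FAST y → y=30. Stack: []
LOAD_FAST y → push 30. Stack: [30]
LOAD_CONST → push 12. Stack: [30, 12]
BINARY_OP % → 30 % 12 = 6. Stack: [6]
STORE_FAST t → t=6. Stack: []
LOAD_FAST t → push 6. Stack: [6]
RETURN_VALUE → return 6.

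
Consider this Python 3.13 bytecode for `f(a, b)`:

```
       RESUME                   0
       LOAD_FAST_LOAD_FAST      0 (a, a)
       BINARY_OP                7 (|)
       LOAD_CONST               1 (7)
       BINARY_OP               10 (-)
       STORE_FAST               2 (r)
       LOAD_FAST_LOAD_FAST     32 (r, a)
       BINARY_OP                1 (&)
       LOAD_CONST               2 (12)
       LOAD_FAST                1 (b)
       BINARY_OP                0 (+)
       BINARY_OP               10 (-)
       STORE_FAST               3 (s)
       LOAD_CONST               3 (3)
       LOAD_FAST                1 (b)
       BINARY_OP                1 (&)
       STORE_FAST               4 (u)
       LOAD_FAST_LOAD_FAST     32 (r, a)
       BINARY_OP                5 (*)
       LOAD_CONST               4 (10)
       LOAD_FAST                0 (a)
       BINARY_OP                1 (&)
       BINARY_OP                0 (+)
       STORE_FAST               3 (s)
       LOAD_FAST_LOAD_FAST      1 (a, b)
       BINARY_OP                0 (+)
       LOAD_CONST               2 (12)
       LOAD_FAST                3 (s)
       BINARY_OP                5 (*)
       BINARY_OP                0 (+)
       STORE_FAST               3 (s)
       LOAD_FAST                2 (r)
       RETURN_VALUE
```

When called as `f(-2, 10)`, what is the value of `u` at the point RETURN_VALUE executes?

2

LOAD_FAST_LOAD_FAST a,a → push -2,-2. Stack: [-2, -2]
BINARY_OP | → -2 | -2 = -2. Stack: [-2]
LOAD_CONST → push 7. Stack: [-2, 7]
BINARY_OP - → -2 - 7 = -9. Stack: [-9]
STORE_FAST r → r=-9. Stack: []
LOAD_FAST_LOAD_FAST r,a → push -9,-2. Stack: [-9, -2]
BINARY_OP & → -9 & -2 = -10. Stack: [-10]
LOAD_CONST → push 12. Stack: [-10, 12]
LOAD_FAST b → push 10. Stack: [-10, 12, 10]
BINARY_OP + → 12 + 10 = 22. Stack: [-10, 22]
BINARY_OP - → -10 - 22 = -32. Stack: [-32]
STORE_FAST s → s=-32. Stack: []
LOAD_CONST → push 3. Stack: [3]
LOAD_FAST b → push 10. Stack: [3, 10]
BINARY_OP & → 3 & 10 = 2. Stack: [2]
STORE_FAST u → u=2. Stack: []
LOAD_FAST_LOAD_FAST r,a → push -9,-2. Stack: [-9, -2]
BINARY_OP * → -9 * -2 = 18. Stack: [18]
LOAD_CONST → push 10. Stack: [18, 10]
LOAD_FAST a → push -2. Stack: [18, 10, -2]
BINARY_OP & → 10 & -2 = 10. Stack: [18, 10]
BINARY_OP + → 18 + 10 = 28. Stack: [28]
STORE_FAST s → s=28. Stack: []
LOAD_FAST_LOAD_FAST a,b → push -2,10. Stack: [-2, 10]
BINARY_OP + → -2 + 10 = 8. Stack: [8]
LOAD_CONST → push 12. Stack: [8, 12]
LOAD_FAST s → push 28. Stack: [8, 12, 28]
BINARY_OP * → 12 * 28 = 336. Stack: [8, 336]
BINARY_OP + → 8 + 336 = 344. Stack: [344]
STORE_FAST s → s=344. Stack: []
LOAD_FAST r → push -9. Stack: [-9]
RETURN_VALUE → return -9.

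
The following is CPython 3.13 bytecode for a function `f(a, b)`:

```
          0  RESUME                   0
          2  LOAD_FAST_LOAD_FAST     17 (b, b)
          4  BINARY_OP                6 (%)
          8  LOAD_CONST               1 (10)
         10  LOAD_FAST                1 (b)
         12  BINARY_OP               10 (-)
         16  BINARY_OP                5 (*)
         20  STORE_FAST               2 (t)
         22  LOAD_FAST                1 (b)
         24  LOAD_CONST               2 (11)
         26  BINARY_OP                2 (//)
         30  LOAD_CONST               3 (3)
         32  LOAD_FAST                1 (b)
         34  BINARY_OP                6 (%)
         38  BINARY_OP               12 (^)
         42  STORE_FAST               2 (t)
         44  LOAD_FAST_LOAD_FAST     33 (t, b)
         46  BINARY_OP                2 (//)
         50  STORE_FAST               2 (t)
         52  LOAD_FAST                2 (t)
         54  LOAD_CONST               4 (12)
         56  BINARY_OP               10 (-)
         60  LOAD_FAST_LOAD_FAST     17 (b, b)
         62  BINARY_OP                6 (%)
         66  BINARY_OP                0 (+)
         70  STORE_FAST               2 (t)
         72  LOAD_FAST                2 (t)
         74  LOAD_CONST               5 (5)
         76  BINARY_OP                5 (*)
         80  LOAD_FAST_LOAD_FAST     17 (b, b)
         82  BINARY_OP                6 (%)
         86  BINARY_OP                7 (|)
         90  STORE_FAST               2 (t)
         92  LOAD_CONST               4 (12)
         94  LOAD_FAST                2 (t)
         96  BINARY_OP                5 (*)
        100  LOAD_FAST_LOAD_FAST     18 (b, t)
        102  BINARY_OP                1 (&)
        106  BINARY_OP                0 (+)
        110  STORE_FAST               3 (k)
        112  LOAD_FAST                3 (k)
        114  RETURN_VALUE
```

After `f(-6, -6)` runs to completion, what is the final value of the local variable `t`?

-65

LOAD_FAST_LOAD_FAST b,b → push -6,-6. Stack: [-6, -6]
BINARY_OP % → -6 % -6 = 0. Stack: [0]
LOAD_CONST → push 10. Stack: [0, 10]
LOAD_FAST b → push -6. Stack: [0, 10, -6]
BINARY_OP - → 10 - -6 = 16. Stack: [0, 16]
BINARY_OP * → 0 * 16 = 0. Stack: [0]
STORE_FAST t → t=0. Stack: []
LOAD_FAST b → push -6. Stack: [-6]
LOAD_CONST → push 11. Stack: [-6, 11]
BINARY_OP // → -6 // 11 = -1. Stack: [-1]
LOAD_CONST → push 3. Stack: [-1, 3]
LOAD_FAST b → push -6. Stack: [-1, 3, -6]
BINARY_OP % → 3 % -6 = -3. Stack: [-1, -3]
BINARY_OP ^ → -1 ^ -3 = 2. Stack: [2]
STORE_FAST t → t=2. Stack: []
LOAD_FAST_LOAD_FAST t,b → push 2,-6. Stack: [2, -6]
BINARY_OP // → 2 // -6 = -1. Stack: [-1]
STORE_FAST t → t=-1. Stack: []
LOAD_FAST t → push -1. Stack: [-1]
LOAD_CONST → push 12. Stack: [-1, 12]
BINARY_OP - → -1 - 12 = -13. Stack: [-13]
LOAD_FAST_LOAD_FAST b,b → push -6,-6. Stack: [-13, -6, -6]
BINARY_OP % → -6 % -6 = 0. Stack: [-13, 0]
BINARY_OP + → -13 + 0 = -13. Stack: [-13]
STORE_FAST t → t=-13. Stack: []
LOAD_FAST t → push -13. Stack: [-13]
LOAD_CONST → push 5. Stack: [-13, 5]
BINARY_OP * → -13 * 5 = -65. Stack: [-65]
LOAD_FAST_LOAD_FAST b,b → push -6,-6. Stack: [-65, -6, -6]
BINARY_OP % → -6 % -6 = 0. Stack: [-65, 0]
BINARY_OP | → -65 | 0 = -65. Stack: [-65]
STORE_FAST t → t=-65. Stack: []
LOAD_CONST → push 12. Stack: [12]
LOAD_FAST t → push -65. Stack: [12, -65]
BINARY_OP * → 12 * -65 = -780. Stack: [-780]
LOAD_FAST_LOAD_FAST b,t → push -6,-65. Stack: [-780, -6, -65]
BINARY_OP & → -6 & -65 = -70. Stack: [-780, -70]
BINARY_OP + → -780 + -70 = -850. Stack: [-850]
STORE_FAST k → k=-850. Stack: []
LOAD_FAST k → push -850. Stack: [-850]
RETURN_VALUE → return -850.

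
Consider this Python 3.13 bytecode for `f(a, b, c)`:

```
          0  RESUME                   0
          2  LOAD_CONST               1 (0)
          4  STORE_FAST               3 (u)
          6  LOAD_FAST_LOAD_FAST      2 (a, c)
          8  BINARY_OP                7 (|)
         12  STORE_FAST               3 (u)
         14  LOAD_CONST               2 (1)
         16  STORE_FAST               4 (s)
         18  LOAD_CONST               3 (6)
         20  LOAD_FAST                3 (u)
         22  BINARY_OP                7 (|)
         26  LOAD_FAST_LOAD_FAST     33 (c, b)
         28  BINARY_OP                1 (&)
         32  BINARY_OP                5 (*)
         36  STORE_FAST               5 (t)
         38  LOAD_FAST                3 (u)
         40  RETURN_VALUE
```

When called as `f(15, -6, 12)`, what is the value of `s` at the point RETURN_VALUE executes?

LOAD_CONST → push 0. Stack: [0]
STORE_FAST u → u=0. Stack: []
LOAD_FAST_LOAD_FAST a,c → push 15,12. Stack: [15, 12]
BINARY_OP | → 15 | 12 = 15. Stack: [15]
STORE_FAST u → u=15. Stack: []
LOAD_CONST → push 1. Stack: [1]
STORE_FAST s → s=1. Stack: []
LOAD_CONST → push 6. Stack: [6]
LOAD_FAST u → push 15. Stack: [6, 15]
BINARY_OP | → 6 | 15 = 15. Stack: [15]
LOAD_FAST_LOAD_FAST c,b → push 12,-6. Stack: [15, 12, -6]
BINARY_OP & → 12 & -6 = 8. Stack: [15, 8]
BINARY_OP * → 15 * 8 = 120. Stack: [120]
STORE_FAST t → t=120. Stack: []
LOAD_FAST u → push 15. Stack: [15]
RETURN_VALUE → return 15.

1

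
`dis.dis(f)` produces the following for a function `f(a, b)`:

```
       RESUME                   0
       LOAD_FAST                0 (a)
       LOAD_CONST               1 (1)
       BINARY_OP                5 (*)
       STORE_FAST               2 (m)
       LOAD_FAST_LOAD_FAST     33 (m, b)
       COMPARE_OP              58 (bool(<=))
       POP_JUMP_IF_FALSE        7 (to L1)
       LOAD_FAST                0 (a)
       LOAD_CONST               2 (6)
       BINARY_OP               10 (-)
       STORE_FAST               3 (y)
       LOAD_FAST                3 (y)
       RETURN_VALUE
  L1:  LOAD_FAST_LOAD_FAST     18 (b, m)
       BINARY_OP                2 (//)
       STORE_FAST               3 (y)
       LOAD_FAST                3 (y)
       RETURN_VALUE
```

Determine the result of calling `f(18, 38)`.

12

LOAD_FAST a → push 18. Stack: [18]
LOAD_CONST → push 1. Stack: [18, 1]
BINARY_OP * → 18 * 1 = 18. Stack: [18]
STORE_FAST m → m=18. Stack: []
LOAD_FAST_LOAD_FAST m,b → push 18,38. Stack: [18, 38]
COMPARE_OP bool(<=) → 18 vs 38 = True. Stack: [True]
POP_JUMP_IF_FALSE → pop True; no jump. Stack: []
LOAD_FAST a → push 18. Stack: [18]
LOAD_CONST → push 6. Stack: [18, 6]
BINARY_OP - → 18 - 6 = 12. Stack: [12]
STORE_FAST y → y=12. Stack: []
LOAD_FAST y → push 12. Stack: [12]
RETURN_VALUE → return 12.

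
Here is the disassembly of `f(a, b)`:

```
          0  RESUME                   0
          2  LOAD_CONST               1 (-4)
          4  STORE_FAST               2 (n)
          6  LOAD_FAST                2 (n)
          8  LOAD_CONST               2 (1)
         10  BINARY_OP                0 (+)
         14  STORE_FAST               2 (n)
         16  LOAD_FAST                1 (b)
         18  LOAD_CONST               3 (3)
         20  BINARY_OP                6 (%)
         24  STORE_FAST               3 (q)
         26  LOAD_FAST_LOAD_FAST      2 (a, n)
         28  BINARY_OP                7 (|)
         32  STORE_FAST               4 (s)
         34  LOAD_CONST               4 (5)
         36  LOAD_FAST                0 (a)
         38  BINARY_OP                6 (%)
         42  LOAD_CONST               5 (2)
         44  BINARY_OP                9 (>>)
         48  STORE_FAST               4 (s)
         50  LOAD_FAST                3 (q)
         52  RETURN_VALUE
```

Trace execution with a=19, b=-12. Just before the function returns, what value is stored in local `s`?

LOAD_CONST → push -4. Stack: [-4]
STORE_FAST n → n=-4. Stack: []
LOAD_FAST n → push -4. Stack: [-4]
LOAD_CONST → push 1. Stack: [-4, 1]
BINARY_OP + → -4 + 1 = -3. Stack: [-3]
STORE_FAST n → n=-3. Stack: []
LOAD_FAST b → push -12. Stack: [-12]
LOAD_CONST → push 3. Stack: [-12, 3]
BINARY_OP % → -12 % 3 = 0. Stack: [0]
STORE_FAST q → q=0. Stack: []
LOAD_FAST_LOAD_FAST a,n → push 19,-3. Stack: [19, -3]
BINARY_OP | → 19 | -3 = -1. Stack: [-1]
STORE_FAST s → s=-1. Stack: []
LOAD_CONST → push 5. Stack: [5]
LOAD_FAST a → push 19. Stack: [5, 19]
BINARY_OP % → 5 % 19 = 5. Stack: [5]
LOAD_CONST → push 2. Stack: [5, 2]
BINARY_OP >> → 5 >> 2 = 1. Stack: [1]
STORE_FAST s → s=1. Stack: []
LOAD_FAST q → push 0. Stack: [0]
RETURN_VALUE → return 0.

1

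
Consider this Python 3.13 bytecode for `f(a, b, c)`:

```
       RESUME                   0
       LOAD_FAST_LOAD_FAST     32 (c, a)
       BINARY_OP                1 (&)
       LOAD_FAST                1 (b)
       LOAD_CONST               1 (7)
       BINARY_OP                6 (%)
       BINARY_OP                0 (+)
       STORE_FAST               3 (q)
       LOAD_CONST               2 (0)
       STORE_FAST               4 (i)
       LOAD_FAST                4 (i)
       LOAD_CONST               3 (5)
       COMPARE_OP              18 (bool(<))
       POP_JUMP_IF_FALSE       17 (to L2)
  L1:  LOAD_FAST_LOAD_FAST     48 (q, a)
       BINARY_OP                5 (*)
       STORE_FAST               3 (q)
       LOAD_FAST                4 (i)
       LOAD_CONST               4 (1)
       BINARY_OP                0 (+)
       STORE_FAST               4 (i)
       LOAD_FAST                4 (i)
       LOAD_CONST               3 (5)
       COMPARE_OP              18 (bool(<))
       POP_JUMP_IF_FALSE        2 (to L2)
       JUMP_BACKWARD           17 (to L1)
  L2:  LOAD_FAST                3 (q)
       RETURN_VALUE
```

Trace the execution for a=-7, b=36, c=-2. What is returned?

117649

LOAD_FAST_LOAD_FAST c,a → push -2,-7
BINARY_OP & → -2 & -7 = -8
LOAD_FAST b → push 36
LOAD_CONST → push 7
BINARY_OP % → 36 % 7 = 1
BINARY_OP + → -8 + 1 = -7
STORE_FAST q → q=-7
LOAD_CONST → push 0
STORE_FAST i → i=0
LOAD_FAST i → push 0
LOAD_CONST → push 5
COMPARE_OP bool(<) → 0 vs 5 = True
POP_JUMP_IF_FALSE → pop True; no jump
LOAD_FAST_LOAD_FAST q,a → push -7,-7
BINARY_OP * → -7 * -7 = 49
STORE_FAST q → q=49
LOAD_FAST i → push 0
LOAD_CONST → push 1
BINARY_OP + → 0 + 1 = 1
STORE_FAST i → i=1
LOAD_FAST i → push 1
LOAD_CONST → push 5
COMPARE_OP bool(<) → 1 vs 5 = True
POP_JUMP_IF_FALSE → pop True; no jump
LOAD_FAST_LOAD_FAST q,a → push 49,-7
BINARY_OP * → 49 * -7 = -343
STORE_FAST q → q=-343
LOAD_FAST i → push 1
LOAD_CONST → push 1
BINARY_OP + → 1 + 1 = 2
STORE_FAST i → i=2
LOAD_FAST i → push 2
LOAD_CONST → push 5
COMPARE_OP bool(<) → 2 vs 5 = True
POP_JUMP_IF_FALSE → pop True; no jump
LOAD_FAST_LOAD_FAST q,a → push -343,-7
BINARY_OP * → -343 * -7 = 2401
STORE_FAST q → q=2401
LOAD_FAST i → push 2
LOAD_CONST → push 1
BINARY_OP + → 2 + 1 = 3
STORE_FAST i → i=3
LOAD_FAST i → push 3
LOAD_CONST → push 5
COMPARE_OP bool(<) → 3 vs 5 = True
POP_JUMP_IF_FALSE → pop True; no jump
LOAD_FAST_LOAD_FAST q,a → push 2401,-7
BINARY_OP * → 2401 * -7 = -16807
STORE_FAST q → q=-16807
LOAD_FAST i → push 3
LOAD_CONST → push 1
BINARY_OP + → 3 + 1 = 4
STORE_FAST i → i=4
LOAD_FAST i → push 4
LOAD_CONST → push 5
COMPARE_OP bool(<) → 4 vs 5 = True
POP_JUMP_IF_FALSE → pop True; no jump
LOAD_FAST_LOAD_FAST q,a → push -16807,-7
BINARY_OP * → -16807 * -7 = 117649
STORE_FAST q → q=117649
LOAD_FAST i → push 4
LOAD_CONST → push 1
BINARY_OP + → 4 + 1 = 5
STORE_FAST i → i=5
LOAD_FAST i → push 5
LOAD_CONST → push 5
COMPARE_OP bool(<) → 5 vs 5 = False
POP_JUMP_IF_FALSE → pop False; jump
LOAD_FAST q → push 117649
RETURN_VALUE → return 117649.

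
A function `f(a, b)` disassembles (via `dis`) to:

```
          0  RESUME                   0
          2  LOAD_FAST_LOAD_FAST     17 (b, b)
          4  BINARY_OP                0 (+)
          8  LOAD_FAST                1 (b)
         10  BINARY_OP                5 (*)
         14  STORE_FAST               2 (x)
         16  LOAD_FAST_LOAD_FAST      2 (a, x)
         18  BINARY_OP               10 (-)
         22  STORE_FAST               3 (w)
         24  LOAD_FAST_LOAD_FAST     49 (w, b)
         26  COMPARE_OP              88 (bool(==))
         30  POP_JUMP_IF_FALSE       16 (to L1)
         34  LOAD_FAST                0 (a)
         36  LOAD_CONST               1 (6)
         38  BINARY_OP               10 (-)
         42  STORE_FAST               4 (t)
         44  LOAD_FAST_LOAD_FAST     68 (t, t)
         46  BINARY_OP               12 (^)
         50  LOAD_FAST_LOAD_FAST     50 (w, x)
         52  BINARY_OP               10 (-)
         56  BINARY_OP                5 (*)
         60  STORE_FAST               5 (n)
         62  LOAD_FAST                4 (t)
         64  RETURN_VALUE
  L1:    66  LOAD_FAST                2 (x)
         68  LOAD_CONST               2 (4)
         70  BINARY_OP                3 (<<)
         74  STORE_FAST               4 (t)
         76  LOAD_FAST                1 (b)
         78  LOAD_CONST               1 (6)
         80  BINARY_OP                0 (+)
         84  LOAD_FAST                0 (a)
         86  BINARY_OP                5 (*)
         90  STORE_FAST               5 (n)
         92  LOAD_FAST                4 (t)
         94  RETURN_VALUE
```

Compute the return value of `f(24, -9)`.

LOAD_FAST_LOAD_FAST b,b → push -9,-9. Stack: [-9, -9]
BINARY_OP + → -9 + -9 = -18. Stack: [-18]
LOAD_FAST b → push -9. Stack: [-18, -9]
BINARY_OP * → -18 * -9 = 162. Stack: [162]
STORE_FAST x → x=162. Stack: []
LOAD_FAST_LOAD_FAST a,x → push 24,162. Stack: [24, 162]
BINARY_OP - → 24 - 162 = -138. Stack: [-138]
STORE_FAST w → w=-138. Stack: []
LOAD_FAST_LOAD_FAST w,b → push -138,-9. Stack: [-138, -9]
COMPARE_OP bool(==) → -138 vs -9 = False. Stack: [False]
POP_JUMP_IF_FALSE → pop False; jump. Stack: []
LOAD_FAST x → push 162. Stack: [162]
LOAD_CONST → push 4. Stack: [162, 4]
BINARY_OP << → 162 << 4 = 2592. Stack: [2592]
STORE_FAST t → t=2592. Stack: []
LOAD_FAST b → push -9. Stack: [-9]
LOAD_CONST → push 6. Stack: [-9, 6]
BINARY_OP + → -9 + 6 = -3. Stack: [-3]
LOAD_FAST a → push 24. Stack: [-3, 24]
BINARY_OP * → -3 * 24 = -72. Stack: [-72]
STORE_FAST n → n=-72. Stack: []
LOAD_FAST t → push 2592. Stack: [2592]
RETURN_VALUE → return 2592.

2592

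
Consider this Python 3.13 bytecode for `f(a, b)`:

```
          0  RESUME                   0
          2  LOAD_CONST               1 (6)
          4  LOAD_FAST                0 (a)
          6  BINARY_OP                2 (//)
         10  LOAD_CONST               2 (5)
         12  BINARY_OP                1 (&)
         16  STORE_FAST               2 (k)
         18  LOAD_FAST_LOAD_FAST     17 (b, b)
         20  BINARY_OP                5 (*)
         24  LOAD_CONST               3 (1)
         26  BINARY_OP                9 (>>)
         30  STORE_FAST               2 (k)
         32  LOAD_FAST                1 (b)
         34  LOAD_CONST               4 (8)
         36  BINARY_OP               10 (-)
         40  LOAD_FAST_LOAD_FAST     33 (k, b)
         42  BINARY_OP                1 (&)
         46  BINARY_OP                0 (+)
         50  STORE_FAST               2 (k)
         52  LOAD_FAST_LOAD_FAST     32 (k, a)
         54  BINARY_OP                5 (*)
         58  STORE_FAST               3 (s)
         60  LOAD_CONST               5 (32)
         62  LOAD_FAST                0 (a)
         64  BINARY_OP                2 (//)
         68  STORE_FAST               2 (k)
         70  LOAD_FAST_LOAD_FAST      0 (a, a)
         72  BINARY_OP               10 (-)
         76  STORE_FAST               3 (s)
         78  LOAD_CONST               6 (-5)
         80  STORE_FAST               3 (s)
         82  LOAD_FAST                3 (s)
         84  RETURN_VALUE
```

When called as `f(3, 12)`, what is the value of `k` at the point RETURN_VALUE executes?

10

LOAD_CONST → push 6. Stack: [6]
LOAD_FAST a → push 3. Stack: [6, 3]
BINARY_OP // → 6 // 3 = 2. Stack: [2]
LOAD_CONST → push 5. Stack: [2, 5]
BINARY_OP & → 2 & 5 = 0. Stack: [0]
STORE_FAST k → k=0. Stack: []
LOAD_FAST_LOAD_FAST b,b → push 12,12. Stack: [12, 12]
BINARY_OP * → 12 * 12 = 144. Stack: [144]
LOAD_CONST → push 1. Stack: [144, 1]
BINARY_OP >> → 144 >> 1 = 72. Stack: [72]
STORE_FAST k → k=72. Stack: []
LOAD_FAST b → push 12. Stack: [12]
LOAD_CONST → push 8. Stack: [12, 8]
BINARY_OP - → 12 - 8 = 4. Stack: [4]
LOAD_FAST_LOAD_FAST k,b → push 72,12. Stack: [4, 72, 12]
BINARY_OP & → 72 & 12 = 8. Stack: [4, 8]
BINARY_OP + → 4 + 8 = 12. Stack: [12]
STORE_FAST k → k=12. Stack: []
LOAD_FAST_LOAD_FAST k,a → push 12,3. Stack: [12, 3]
BINARY_OP * → 12 * 3 = 36. Stack: [36]
STORE_FAST s → s=36. Stack: []
LOAD_CONST → push 32. Stack: [32]
LOAD_FAST a → push 3. Stack: [32, 3]
BINARY_OP // → 32 // 3 = 10. Stack: [10]
STORE_FAST k → k=10. Stack: []
LOAD_FAST_LOAD_FAST a,a → push 3,3. Stack: [3, 3]
BINARY_OP - → 3 - 3 = 0. Stack: [0]
STORE_FAST s → s=0. Stack: []
LOAD_CONST → push -5. Stack: [-5]
STORE_FAST s → s=-5. Stack: []
LOAD_FAST s → push -5. Stack: [-5]
RETURN_VALUE → return -5.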